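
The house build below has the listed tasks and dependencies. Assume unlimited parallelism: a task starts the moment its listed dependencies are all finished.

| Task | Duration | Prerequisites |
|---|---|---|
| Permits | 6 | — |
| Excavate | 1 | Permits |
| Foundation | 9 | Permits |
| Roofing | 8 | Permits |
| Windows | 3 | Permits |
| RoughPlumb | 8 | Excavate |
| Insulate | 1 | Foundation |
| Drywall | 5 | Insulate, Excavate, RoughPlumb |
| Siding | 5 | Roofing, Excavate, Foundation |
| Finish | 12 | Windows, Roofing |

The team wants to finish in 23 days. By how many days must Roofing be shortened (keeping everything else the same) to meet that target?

Current finish: 26 days; target: 23.
Roofing is on every critical path, so each day cut from Roofing cuts the finish by one (this holds down to a finish of 21).
Need 26 − 23 = 3 days off Roofing → Roofing becomes 5 days, finish becomes 23.

3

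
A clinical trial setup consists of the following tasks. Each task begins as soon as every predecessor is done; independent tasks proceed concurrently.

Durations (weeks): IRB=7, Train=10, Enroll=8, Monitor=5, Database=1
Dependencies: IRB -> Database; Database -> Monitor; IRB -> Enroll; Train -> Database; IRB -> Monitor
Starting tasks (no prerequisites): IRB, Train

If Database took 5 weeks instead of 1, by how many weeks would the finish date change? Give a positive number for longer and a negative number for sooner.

4

Critical path before the change: Train→Database→Monitor = 10+1+5 = 16 giving 16 weeks.
Database lies on that path, so at 5 weeks the path becomes 20 weeks.
The critical path is still Train→Database→Monitor; finish is now 20 weeks.
Change in finish: 20 − 16 = +4 weeks.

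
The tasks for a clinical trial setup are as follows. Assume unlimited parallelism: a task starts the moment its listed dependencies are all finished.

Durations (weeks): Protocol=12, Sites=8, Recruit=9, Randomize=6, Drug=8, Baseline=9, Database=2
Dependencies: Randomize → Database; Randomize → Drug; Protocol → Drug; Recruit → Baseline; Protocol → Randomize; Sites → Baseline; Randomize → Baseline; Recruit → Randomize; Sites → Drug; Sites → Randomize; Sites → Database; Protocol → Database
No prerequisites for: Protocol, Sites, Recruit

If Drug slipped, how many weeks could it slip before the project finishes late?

1

Critical path: Protocol→Randomize→Baseline = 12+6+9 = 27, so the finish is 27 weeks.
The longest chain containing Drug totals 26 weeks.
So Drug can slip 27 − 26 = 1 week.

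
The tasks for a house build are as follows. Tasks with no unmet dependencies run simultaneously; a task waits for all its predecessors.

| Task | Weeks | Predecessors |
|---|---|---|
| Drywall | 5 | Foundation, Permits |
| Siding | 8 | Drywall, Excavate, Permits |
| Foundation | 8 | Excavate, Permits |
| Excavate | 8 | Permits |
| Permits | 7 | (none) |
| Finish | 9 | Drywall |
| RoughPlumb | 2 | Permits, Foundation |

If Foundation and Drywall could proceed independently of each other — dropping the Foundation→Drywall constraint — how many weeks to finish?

With the dependency in place, Permits→Excavate→Foundation→Drywall→Finish = 7+8+8+5+9 = 37 sets the finish at 37 weeks.
Without Foundation→Drywall, Drywall's earliest start moves from 23 to 7.
The longest chain is now Permits→Excavate→Foundation→RoughPlumb = 7+8+8+2 = 25, so the project takes 25 weeks.

25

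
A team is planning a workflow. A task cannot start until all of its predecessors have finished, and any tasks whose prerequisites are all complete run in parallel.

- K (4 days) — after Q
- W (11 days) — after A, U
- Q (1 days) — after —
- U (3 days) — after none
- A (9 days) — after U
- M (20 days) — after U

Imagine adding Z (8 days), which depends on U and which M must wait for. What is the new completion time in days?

Originally the workflow takes 23 days.
With Z inserted, M now waits for max(U, Z).
New critical path: U→Z→M = 3+8+20 = 31 ⇒ 31 days.

31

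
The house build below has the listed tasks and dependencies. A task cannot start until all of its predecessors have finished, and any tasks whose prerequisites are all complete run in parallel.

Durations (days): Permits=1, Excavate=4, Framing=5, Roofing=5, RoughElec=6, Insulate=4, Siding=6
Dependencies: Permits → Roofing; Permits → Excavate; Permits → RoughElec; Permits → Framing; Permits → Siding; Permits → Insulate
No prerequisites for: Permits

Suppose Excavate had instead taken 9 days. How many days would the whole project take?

Critical path before the change: Permits→RoughElec = 1+6 = 7 giving 7 days.
Excavate has 2 days of float (longest path through it is 5).
Now Permits→Excavate = 1+9 = 10 is longest, so the finish becomes 10 days.

10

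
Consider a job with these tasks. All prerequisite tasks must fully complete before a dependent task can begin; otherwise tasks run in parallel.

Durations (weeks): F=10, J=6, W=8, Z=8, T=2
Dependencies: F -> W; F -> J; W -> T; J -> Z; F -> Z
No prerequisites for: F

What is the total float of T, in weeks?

4

F→J→Z = 10+6+8 = 24 sets the makespan at 24 weeks.
The longest chain containing T totals 20 weeks.
Slack of T = 22 − 18 = 4 weeks.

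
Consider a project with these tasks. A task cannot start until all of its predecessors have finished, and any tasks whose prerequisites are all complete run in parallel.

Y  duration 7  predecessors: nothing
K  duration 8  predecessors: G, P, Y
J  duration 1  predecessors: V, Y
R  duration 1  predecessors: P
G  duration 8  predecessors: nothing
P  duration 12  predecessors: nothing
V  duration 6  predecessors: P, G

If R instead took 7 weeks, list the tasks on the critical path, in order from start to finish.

As given, the longest chain is P→K = 12+8 = 20, so the finish is 20 weeks.
The longest path through R is only 13 weeks, so R has float 7.
That remains the longest chain; total 20 weeks.

P, K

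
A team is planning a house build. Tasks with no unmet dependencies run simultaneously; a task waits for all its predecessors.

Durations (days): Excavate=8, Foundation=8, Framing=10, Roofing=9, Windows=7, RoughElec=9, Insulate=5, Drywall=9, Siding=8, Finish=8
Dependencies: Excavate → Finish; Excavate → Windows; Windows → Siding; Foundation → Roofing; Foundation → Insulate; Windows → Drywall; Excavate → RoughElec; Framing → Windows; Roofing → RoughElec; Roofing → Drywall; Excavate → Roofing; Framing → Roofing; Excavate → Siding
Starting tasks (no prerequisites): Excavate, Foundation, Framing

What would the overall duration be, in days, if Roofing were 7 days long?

26

The binding path is Framing→Roofing→RoughElec = 10+9+9 = 28; finish at 28 days.
Since Roofing is critical, the -2 change carries straight to that chain (now 26 days).
That remains the longest chain; total 26 days.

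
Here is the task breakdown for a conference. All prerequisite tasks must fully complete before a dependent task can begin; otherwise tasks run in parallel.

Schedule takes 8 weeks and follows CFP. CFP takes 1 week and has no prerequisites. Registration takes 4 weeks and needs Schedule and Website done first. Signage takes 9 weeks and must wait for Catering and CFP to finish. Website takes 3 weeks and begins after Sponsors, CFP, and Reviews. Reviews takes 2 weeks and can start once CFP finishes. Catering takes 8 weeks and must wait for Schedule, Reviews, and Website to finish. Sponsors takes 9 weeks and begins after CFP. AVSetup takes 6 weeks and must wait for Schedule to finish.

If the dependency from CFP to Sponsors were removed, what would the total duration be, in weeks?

29

With the dependency in place, CFP→Sponsors→Website→Catering→Signage = 1+9+3+8+9 = 30 sets the finish at 30 weeks.
Without CFP→Sponsors, Sponsors's earliest start moves from 1 to 0.
New critical path: Sponsors→Website→Catering→Signage = 9+3+8+9 = 29 ⇒ 29 weeks.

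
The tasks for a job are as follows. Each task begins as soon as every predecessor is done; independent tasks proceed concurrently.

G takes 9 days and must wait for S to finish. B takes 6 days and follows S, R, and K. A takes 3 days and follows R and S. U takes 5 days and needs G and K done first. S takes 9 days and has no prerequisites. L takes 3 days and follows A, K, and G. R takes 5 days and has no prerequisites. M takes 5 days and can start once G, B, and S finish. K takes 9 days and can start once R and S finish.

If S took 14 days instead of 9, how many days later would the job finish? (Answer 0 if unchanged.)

5

Critical path before the change: S→K→B→M = 9+9+6+5 = 29 giving 29 days.
Since S is critical, the +5 change carries straight to that chain (now 34 days).
The critical path is still S→K→B→M; finish is now 34 days.
Change in finish: 34 − 29 = +5 days.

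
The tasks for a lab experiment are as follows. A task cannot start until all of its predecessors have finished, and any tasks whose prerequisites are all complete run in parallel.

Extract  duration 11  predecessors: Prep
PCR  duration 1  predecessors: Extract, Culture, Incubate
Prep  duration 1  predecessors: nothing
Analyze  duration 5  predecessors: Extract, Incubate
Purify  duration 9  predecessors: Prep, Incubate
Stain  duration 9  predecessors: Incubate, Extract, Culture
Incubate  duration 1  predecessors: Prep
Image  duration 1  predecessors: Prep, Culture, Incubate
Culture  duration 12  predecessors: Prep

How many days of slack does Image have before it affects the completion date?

8

The longest chain is Prep→Culture→Stain = 1+12+9 = 22; overall finish 22 days.
Image finishes as early as 14 and must finish by 22.
So Image can slip 22 − 14 = 8 days.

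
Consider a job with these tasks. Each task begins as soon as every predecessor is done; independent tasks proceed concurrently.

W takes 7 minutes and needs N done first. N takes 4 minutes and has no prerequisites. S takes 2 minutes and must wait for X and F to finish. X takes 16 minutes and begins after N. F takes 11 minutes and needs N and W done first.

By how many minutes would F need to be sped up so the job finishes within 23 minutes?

Current finish: 24 minutes; target: 23.
F is on every critical path, so each minute cut from F cuts the finish by one (this holds down to a finish of 22).
Need 24 − 23 = 1 minute off F → F becomes 10 minutes, finish becomes 23.

1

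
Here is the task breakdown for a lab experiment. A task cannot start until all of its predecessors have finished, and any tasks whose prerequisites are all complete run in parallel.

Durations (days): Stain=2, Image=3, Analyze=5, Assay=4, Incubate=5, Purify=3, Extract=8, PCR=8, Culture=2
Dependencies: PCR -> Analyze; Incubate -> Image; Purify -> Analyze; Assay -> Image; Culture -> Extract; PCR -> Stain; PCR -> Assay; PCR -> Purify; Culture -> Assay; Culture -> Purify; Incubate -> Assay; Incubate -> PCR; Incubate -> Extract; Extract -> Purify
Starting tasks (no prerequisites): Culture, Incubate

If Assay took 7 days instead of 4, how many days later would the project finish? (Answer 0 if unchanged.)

The binding path is Incubate→Extract→Purify→Analyze = 5+8+3+5 = 21; finish at 21 days.
Assay has 1 day of float (longest path through it is 20).
Now Incubate→PCR→Assay→Image = 5+8+7+3 = 23 is longest, so the finish becomes 23 days.
Change in finish: 23 − 21 = +2 days.

2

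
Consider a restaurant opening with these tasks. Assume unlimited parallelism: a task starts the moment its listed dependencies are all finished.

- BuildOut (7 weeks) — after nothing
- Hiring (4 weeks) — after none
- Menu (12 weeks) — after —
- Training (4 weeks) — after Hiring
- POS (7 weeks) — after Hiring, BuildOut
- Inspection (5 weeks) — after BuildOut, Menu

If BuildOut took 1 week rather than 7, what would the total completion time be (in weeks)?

17

Actual critical path: Menu→Inspection = 12+5 = 17 ⇒ 17 weeks.
The longest path through BuildOut is only 14 weeks, so BuildOut has float 3.
That remains the longest chain; total 17 weeks.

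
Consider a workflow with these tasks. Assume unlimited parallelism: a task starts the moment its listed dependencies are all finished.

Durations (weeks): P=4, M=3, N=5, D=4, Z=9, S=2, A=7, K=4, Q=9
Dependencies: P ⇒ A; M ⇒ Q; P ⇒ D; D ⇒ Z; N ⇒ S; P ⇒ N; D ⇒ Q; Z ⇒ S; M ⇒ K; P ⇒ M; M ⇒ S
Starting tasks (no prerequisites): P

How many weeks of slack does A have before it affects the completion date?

The longest chain is P→D→Z→S = 4+4+9+2 = 19; overall finish 19 weeks.
A finishes as early as 11 and must finish by 19.
So A can slip 19 − 11 = 8 weeks.

8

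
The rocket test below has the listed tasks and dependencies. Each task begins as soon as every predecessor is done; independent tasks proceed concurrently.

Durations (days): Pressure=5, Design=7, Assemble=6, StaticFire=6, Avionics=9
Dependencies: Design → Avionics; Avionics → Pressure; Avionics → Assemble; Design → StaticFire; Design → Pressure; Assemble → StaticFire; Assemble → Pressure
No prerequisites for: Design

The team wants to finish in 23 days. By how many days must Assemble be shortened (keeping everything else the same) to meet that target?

5

Current finish: 28 days; target: 23.
Assemble is on every critical path, so each day cut from Assemble cuts the finish by one (this holds down to a finish of 23).
Need 28 − 23 = 5 days off Assemble → Assemble becomes 1 day, finish becomes 23.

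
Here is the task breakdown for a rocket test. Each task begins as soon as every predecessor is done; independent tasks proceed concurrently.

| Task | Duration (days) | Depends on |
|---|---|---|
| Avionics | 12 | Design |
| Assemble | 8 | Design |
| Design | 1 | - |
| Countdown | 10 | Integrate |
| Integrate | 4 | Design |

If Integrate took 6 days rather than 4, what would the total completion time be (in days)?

Baseline: Design→Integrate→Countdown = 1+4+10 = 15 → 15 days.
Integrate is on the critical path; changing it to 6 makes that path 17 days.
The critical path is still Design→Integrate→Countdown; finish is now 17 days.

17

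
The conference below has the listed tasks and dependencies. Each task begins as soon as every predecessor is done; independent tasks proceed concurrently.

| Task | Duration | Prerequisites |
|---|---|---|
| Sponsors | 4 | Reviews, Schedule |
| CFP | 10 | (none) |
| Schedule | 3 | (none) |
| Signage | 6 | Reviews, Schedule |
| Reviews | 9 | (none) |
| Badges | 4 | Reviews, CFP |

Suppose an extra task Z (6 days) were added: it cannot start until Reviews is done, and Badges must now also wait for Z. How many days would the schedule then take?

Originally the schedule takes 15 days.
With Z inserted, Badges now waits for max(Reviews, CFP, Z).
New critical path: Reviews→Z→Badges = 9+6+4 = 19 ⇒ 19 days.

19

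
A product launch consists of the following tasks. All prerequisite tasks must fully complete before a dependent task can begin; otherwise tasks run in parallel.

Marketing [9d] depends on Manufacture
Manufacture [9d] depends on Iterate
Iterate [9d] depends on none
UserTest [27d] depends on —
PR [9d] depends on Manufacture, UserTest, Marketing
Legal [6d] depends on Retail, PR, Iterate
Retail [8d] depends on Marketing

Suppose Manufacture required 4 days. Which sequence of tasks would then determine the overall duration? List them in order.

The binding path is Iterate→Manufacture→Marketing→PR→Legal = 9+9+9+9+6 = 42; finish at 42 days.
Manufacture is on the critical path; changing it to 4 makes that path 37 days.
Now UserTest→PR→Legal = 27+9+6 = 42 is longest, so the finish becomes 42 days.

UserTest, PR, Legal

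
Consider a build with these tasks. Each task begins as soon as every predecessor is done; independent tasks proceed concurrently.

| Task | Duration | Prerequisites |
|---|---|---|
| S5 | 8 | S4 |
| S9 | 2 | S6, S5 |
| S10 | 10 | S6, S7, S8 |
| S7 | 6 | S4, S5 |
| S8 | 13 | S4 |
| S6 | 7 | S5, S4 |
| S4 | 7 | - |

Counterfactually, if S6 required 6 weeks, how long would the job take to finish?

As given, the longest chain is S4→S5→S6→S10 = 7+8+7+10 = 32, so the finish is 32 weeks.
Since S6 is critical, the -1 change carries straight to that chain (now 31 weeks).
The critical path is still S4→S5→S6→S10; finish is now 31 weeks.

31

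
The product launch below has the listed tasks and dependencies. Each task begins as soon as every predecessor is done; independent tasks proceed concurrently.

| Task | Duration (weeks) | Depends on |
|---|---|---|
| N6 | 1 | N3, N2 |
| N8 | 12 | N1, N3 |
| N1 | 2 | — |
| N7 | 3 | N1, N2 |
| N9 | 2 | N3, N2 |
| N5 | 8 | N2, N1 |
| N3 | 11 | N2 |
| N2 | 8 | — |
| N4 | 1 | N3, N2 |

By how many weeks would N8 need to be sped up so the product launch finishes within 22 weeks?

9

Current finish: 31 weeks; target: 22.
N8 is on every critical path, so each week cut from N8 cuts the finish by one (this holds down to a finish of 21).
Need 31 − 22 = 9 weeks off N8 → N8 becomes 3 weeks, finish becomes 22.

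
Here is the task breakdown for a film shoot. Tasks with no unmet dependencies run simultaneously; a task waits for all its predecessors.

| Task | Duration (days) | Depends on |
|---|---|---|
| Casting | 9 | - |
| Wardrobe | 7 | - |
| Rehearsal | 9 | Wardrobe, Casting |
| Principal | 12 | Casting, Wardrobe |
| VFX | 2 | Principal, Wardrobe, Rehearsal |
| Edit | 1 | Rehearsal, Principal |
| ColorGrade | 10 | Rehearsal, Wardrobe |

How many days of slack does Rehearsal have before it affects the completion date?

0

Critical path: Casting→Rehearsal→ColorGrade = 9+9+10 = 28, so the finish is 28 days.
Rehearsal finishes as early as 18 and must finish by 18.
Slack of Rehearsal = 9 − 9 = 0 days.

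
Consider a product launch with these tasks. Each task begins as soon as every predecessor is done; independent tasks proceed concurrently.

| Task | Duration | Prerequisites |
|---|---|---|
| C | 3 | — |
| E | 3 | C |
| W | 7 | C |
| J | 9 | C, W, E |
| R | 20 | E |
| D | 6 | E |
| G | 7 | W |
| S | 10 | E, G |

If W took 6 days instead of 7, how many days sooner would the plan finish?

As given, the longest chain is C→W→G→S = 3+7+7+10 = 27, so the finish is 27 days.
W lies on that path, so at 6 days the path becomes 26 days.
The binding chain switches to C→E→R = 3+3+20 = 26; finish 26 days.
Change in finish: 26 − 27 = -1 days.

1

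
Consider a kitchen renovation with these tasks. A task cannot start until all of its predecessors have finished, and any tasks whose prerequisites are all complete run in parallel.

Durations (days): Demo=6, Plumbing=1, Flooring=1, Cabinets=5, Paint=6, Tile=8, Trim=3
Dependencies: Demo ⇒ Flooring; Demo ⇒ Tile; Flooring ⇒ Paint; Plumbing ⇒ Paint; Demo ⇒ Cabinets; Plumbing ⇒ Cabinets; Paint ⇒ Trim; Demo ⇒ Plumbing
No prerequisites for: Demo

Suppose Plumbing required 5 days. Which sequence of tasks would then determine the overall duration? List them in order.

Demo, Plumbing, Paint, Trim

Critical path before the change: Demo→Plumbing→Paint→Trim = 6+1+6+3 = 16 giving 16 days.
Plumbing is on the critical path; changing it to 5 makes that path 20 days.
That remains the longest chain; total 20 days.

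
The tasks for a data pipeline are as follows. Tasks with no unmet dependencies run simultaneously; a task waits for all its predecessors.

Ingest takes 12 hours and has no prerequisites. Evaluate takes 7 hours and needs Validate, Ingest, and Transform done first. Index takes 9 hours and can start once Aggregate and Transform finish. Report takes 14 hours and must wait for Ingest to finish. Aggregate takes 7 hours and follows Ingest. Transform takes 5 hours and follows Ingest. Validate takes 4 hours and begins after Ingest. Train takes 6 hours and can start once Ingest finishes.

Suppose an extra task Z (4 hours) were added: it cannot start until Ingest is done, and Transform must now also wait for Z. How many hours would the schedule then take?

Originally the schedule takes 28 hours.
With Z inserted, Transform now waits for max(Ingest, Z).
New critical path: Ingest→Z→Transform→Index = 12+4+5+9 = 30 ⇒ 30 hours.

30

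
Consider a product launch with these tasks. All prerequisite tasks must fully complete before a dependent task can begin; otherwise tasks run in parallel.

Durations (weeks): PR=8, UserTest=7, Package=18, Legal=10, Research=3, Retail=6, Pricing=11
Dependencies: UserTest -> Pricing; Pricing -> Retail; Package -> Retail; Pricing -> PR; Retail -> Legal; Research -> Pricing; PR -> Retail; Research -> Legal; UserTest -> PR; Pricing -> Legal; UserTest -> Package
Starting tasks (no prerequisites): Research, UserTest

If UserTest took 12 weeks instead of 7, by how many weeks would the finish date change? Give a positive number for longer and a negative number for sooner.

As given, the longest chain is UserTest→Pricing→PR→Retail→Legal = 7+11+8+6+10 = 42, so the finish is 42 weeks.
Since UserTest is critical, the +5 change carries straight to that chain (now 47 weeks).
No other chain overtakes it, so the finish is 47 weeks.
Change in finish: 47 − 42 = +5 weeks.

5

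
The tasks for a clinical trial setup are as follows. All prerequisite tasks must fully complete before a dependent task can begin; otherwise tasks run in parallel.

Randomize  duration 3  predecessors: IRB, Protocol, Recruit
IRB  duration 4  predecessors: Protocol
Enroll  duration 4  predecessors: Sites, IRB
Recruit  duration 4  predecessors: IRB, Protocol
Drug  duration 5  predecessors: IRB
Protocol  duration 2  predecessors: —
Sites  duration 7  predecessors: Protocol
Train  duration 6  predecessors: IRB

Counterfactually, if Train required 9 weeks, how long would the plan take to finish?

Actual critical path: Protocol→IRB→Recruit→Randomize = 2+4+4+3 = 13 ⇒ 13 weeks.
Train is off the critical path — its longest chain is 12 weeks, giving 1 of slack.
Now Protocol→IRB→Train = 2+4+9 = 15 is longest, so the finish becomes 15 weeks.

15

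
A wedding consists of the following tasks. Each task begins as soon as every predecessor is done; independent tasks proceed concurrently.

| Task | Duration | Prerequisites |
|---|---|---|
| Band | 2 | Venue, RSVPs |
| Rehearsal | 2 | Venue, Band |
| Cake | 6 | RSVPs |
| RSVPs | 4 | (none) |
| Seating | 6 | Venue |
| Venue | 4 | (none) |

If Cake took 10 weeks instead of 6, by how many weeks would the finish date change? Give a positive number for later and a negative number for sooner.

4

Critical path before the change: RSVPs→Cake = 4+6 = 10 giving 10 weeks.
Cake lies on that path, so at 10 weeks the path becomes 14 weeks.
No other chain overtakes it, so the finish is 14 weeks.
Change in finish: 14 − 10 = +4 weeks.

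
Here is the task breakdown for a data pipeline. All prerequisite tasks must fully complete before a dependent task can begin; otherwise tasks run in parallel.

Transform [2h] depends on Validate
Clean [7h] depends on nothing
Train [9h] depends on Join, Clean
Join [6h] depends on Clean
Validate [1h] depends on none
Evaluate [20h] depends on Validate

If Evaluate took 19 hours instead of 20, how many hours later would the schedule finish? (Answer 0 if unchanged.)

Actual critical path: Clean→Join→Train = 7+6+9 = 22 ⇒ 22 hours.
The longest path through Evaluate is only 21 hours, so Evaluate has float 1.
The critical path is still Clean→Join→Train; finish is now 22 hours.
Change in finish: 22 − 22 = +0 hours.

0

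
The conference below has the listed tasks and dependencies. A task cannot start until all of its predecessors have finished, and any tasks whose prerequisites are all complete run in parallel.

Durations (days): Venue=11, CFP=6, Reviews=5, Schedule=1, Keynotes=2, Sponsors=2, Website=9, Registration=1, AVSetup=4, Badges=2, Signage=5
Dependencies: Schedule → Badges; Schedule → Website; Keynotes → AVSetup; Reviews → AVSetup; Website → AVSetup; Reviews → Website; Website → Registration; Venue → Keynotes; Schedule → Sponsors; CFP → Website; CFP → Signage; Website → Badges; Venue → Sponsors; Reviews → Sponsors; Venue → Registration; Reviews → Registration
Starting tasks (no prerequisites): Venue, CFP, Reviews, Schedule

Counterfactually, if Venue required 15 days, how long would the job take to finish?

21

Baseline: CFP→Website→AVSetup = 6+9+4 = 19 → 19 days.
The longest path through Venue is only 17 days, so Venue has float 2.
The binding chain switches to Venue→Keynotes→AVSetup = 15+2+4 = 21; finish 21 days.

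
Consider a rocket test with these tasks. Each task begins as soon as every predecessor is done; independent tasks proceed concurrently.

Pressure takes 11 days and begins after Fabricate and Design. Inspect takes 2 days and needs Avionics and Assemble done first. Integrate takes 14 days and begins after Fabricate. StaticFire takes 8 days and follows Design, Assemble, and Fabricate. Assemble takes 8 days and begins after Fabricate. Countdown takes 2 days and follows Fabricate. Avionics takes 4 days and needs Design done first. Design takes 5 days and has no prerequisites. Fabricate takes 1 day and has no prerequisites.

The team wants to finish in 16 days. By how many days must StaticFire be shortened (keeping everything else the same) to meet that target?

1

Current finish: 17 days; target: 16.
StaticFire is on every critical path, so each day cut from StaticFire cuts the finish by one (this holds down to a finish of 16).
Need 17 − 16 = 1 day off StaticFire → StaticFire becomes 7 days, finish becomes 16.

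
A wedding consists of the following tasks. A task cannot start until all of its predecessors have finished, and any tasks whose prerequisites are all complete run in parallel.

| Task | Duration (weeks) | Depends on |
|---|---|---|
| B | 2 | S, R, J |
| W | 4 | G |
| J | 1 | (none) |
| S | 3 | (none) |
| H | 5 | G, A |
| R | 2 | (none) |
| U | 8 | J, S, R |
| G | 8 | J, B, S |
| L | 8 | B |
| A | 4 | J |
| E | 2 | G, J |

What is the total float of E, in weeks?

3

S→B→G→H = 3+2+8+5 = 18 sets the makespan at 18 weeks.
The longest chain containing E totals 15 weeks.
Float = 18 − 15 = 3.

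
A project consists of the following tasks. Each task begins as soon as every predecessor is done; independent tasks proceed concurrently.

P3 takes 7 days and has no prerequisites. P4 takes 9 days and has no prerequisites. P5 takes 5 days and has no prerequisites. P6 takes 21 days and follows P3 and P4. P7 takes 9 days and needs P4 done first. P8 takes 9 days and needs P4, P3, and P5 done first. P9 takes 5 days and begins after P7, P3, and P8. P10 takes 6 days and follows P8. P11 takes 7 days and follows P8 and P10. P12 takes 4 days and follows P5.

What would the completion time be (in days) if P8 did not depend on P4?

30

With the dependency in place, P4→P8→P10→P11 = 9+9+6+7 = 31 sets the finish at 31 days.
Without P4→P8, P8's earliest start moves from 9 to 7.
The longest chain is now P4→P6 = 9+21 = 30, so the job takes 30 days.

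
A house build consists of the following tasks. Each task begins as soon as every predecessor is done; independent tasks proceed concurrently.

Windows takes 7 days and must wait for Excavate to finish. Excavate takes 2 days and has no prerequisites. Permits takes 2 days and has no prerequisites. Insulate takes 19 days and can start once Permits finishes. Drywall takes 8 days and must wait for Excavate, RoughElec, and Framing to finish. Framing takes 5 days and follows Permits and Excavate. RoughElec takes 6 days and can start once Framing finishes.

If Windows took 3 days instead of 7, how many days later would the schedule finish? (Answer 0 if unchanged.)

As given, the longest chain is Permits→Framing→RoughElec→Drywall = 2+5+6+8 = 21, so the finish is 21 days.
Windows is off the critical path — its longest chain is 9 days, giving 12 of slack.
The critical path is still Permits→Framing→RoughElec→Drywall; finish is now 21 days.
Change in finish: 21 − 21 = +0 days.

0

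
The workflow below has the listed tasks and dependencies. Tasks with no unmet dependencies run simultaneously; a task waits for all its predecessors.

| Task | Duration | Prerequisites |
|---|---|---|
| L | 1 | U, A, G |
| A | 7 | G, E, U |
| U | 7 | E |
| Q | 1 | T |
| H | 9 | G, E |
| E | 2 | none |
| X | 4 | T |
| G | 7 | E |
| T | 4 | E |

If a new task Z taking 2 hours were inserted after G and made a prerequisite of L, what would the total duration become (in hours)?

18

Originally the schedule takes 18 hours.
With Z inserted, L now waits for max(U, A, G, Z).
New critical path: E→G→H = 2+7+9 = 18 ⇒ 18 hours.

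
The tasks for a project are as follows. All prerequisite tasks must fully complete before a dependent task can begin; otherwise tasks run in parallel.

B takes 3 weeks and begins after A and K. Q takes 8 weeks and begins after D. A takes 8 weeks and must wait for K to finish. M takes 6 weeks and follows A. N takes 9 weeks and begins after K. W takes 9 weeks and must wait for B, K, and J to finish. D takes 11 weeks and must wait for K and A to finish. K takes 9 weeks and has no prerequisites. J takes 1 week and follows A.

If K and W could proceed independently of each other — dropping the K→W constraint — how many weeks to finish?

Before: longest chain K→A→D→Q = 9+8+11+8 = 36, finish 36.
Dropping K→W doesn't change W's earliest start (20); another predecessor still binds.
New critical path: K→A→D→Q = 9+8+11+8 = 36 ⇒ 36 weeks.

36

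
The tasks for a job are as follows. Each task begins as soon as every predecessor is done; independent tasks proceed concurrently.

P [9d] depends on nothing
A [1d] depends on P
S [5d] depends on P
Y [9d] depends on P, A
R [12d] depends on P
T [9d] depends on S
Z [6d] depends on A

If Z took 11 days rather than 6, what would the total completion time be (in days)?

23

The binding path is P→S→T = 9+5+9 = 23; finish at 23 days.
Z has 7 days of float (longest path through it is 16).
No other chain overtakes it, so the finish is 23 days.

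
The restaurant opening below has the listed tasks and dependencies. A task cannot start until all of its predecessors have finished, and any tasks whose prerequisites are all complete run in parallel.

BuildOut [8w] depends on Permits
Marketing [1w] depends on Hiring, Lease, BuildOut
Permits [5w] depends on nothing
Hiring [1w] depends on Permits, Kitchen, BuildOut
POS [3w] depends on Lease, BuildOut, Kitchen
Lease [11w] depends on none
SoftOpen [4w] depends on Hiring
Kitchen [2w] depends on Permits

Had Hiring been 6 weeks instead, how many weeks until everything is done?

23

As given, the longest chain is Permits→BuildOut→Hiring→SoftOpen = 5+8+1+4 = 18, so the finish is 18 weeks.
Hiring lies on that path, so at 6 weeks the path becomes 23 weeks.
The critical path is still Permits→BuildOut→Hiring→SoftOpen; finish is now 23 weeks.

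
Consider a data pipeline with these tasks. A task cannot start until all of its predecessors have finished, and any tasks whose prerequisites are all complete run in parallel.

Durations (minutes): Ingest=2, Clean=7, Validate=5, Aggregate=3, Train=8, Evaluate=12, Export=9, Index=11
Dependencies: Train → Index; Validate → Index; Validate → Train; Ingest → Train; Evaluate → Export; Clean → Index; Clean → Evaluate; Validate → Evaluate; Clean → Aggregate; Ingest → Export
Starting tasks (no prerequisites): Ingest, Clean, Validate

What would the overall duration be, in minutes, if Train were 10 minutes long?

As given, the longest chain is Clean→Evaluate→Export = 7+12+9 = 28, so the finish is 28 minutes.
Train has 4 minutes of float (longest path through it is 24).
The critical path is still Clean→Evaluate→Export; finish is now 28 minutes.

28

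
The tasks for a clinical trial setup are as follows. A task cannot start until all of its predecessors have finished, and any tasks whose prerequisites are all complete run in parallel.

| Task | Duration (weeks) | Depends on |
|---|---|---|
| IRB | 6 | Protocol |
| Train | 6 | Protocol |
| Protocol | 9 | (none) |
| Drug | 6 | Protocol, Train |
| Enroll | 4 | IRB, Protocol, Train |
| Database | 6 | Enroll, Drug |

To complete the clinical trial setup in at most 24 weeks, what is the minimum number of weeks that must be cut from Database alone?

Current finish: 27 weeks; target: 24.
Database is on every critical path, so each week cut from Database cuts the finish by one (this holds down to a finish of 22).
Need 27 − 24 = 3 weeks off Database → Database becomes 3 weeks, finish becomes 24.

3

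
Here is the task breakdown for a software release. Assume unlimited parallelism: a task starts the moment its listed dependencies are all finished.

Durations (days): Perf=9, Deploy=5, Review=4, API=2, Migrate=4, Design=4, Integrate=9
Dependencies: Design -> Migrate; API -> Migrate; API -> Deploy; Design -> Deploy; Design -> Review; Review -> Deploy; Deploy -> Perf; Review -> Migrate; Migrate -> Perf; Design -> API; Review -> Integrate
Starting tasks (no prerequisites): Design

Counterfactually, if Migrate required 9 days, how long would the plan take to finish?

26

As given, the longest chain is Design→Review→Deploy→Perf = 4+4+5+9 = 22, so the finish is 22 days.
The longest path through Migrate is only 21 days, so Migrate has float 1.
The binding chain switches to Design→Review→Migrate→Perf = 4+4+9+9 = 26; finish 26 days.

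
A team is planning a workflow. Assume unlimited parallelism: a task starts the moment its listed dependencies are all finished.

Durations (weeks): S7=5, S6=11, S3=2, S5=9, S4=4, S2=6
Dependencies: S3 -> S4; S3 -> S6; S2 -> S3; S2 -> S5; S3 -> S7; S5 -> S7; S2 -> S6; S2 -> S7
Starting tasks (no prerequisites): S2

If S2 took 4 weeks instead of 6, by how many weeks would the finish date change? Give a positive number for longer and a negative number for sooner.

-2

Actual critical path: S2→S5→S7 = 6+9+5 = 20 ⇒ 20 weeks.
S2 lies on that path, so at 4 weeks the path becomes 18 weeks.
That remains the longest chain; total 18 weeks.
Change in finish: 18 − 20 = -2 weeks.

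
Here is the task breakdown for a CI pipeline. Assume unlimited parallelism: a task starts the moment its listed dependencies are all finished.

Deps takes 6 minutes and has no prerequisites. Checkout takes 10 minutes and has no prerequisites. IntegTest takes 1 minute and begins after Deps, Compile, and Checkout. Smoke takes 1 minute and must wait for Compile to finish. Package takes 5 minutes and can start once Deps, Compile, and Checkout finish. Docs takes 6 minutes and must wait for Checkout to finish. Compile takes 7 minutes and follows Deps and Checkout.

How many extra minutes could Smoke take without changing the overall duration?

4

Checkout→Compile→Package = 10+7+5 = 22 sets the makespan at 22 minutes.
Smoke finishes as early as 18 and must finish by 22.
Slack of Smoke = 21 − 17 = 4 minutes.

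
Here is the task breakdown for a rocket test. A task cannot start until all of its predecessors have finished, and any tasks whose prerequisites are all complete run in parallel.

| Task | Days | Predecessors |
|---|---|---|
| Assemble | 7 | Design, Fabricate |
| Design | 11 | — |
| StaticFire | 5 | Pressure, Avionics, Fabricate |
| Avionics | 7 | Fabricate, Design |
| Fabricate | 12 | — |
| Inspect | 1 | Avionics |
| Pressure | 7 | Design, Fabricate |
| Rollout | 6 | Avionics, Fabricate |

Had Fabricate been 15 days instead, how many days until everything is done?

Baseline: Fabricate→Avionics→Rollout = 12+7+6 = 25 → 25 days.
Fabricate is on the critical path; changing it to 15 makes that path 28 days.
That remains the longest chain; total 28 days.

28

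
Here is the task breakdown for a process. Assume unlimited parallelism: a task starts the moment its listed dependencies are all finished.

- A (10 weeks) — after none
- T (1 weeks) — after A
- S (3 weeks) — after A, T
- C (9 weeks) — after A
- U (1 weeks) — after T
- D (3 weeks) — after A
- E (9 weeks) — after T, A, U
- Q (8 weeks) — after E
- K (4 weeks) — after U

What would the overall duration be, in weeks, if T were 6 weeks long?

34

Baseline: A→T→U→E→Q = 10+1+1+9+8 = 29 → 29 weeks.
T lies on that path, so at 6 weeks the path becomes 34 weeks.
That remains the longest chain; total 34 weeks.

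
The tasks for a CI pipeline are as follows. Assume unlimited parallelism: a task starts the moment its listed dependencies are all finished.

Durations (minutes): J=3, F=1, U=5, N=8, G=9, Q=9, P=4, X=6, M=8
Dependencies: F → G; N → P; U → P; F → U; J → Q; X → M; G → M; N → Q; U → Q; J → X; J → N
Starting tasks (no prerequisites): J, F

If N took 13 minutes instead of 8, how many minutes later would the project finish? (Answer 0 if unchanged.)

5

Baseline: J→N→Q = 3+8+9 = 20 → 20 minutes.
Since N is critical, the +5 change carries straight to that chain (now 25 minutes).
The critical path is still J→N→Q; finish is now 25 minutes.
Change in finish: 25 − 20 = +5 minutes.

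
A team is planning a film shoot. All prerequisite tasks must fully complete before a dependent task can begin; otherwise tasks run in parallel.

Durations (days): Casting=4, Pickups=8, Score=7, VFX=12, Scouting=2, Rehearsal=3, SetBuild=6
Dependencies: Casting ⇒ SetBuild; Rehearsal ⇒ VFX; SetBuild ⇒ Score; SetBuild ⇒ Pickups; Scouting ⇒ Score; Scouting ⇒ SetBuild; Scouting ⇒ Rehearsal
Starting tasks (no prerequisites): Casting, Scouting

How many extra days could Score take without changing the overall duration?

The longest chain is Casting→SetBuild→Pickups = 4+6+8 = 18; overall finish 18 days.
Longest path through Score: 17 days (earliest finish 17, latest finish 18).
Float = 18 − 17 = 1.

1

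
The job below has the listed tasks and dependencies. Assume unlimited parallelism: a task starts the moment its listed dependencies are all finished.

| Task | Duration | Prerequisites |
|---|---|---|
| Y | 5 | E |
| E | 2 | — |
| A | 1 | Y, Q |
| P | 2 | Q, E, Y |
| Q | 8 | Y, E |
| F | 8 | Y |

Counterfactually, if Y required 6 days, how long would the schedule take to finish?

18

The binding path is E→Y→Q→P = 2+5+8+2 = 17; finish at 17 days.
Y lies on that path, so at 6 days the path becomes 18 days.
No other chain overtakes it, so the finish is 18 days.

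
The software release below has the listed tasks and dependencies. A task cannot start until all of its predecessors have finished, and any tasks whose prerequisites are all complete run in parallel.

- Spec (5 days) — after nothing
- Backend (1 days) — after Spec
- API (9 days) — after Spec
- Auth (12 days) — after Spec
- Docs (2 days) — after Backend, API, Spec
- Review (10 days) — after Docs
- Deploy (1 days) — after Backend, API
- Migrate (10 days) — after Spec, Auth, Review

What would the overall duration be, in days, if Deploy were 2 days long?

As given, the longest chain is Spec→API→Docs→Review→Migrate = 5+9+2+10+10 = 36, so the finish is 36 days.
Deploy is off the critical path — its longest chain is 15 days, giving 21 of slack.
The critical path is still Spec→API→Docs→Review→Migrate; finish is now 36 days.

36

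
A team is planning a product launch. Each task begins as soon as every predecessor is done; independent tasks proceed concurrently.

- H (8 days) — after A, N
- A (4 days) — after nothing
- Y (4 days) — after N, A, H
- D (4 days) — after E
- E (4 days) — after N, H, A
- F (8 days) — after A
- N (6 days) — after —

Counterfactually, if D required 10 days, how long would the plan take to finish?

The binding path is N→H→E→D = 6+8+4+4 = 22; finish at 22 days.
D lies on that path, so at 10 days the path becomes 28 days.
No other chain overtakes it, so the finish is 28 days.

28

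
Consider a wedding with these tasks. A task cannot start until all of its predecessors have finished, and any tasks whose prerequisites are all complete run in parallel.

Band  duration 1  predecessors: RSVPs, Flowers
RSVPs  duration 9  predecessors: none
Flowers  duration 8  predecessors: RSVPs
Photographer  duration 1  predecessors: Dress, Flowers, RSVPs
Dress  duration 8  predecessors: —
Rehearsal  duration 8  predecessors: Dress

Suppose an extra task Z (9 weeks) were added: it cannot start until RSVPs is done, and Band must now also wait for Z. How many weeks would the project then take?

19

Originally the project takes 18 weeks.
With Z inserted, Band now waits for max(RSVPs, Flowers, Z).
New critical path: RSVPs→Z→Band = 9+9+1 = 19 ⇒ 19 weeks.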